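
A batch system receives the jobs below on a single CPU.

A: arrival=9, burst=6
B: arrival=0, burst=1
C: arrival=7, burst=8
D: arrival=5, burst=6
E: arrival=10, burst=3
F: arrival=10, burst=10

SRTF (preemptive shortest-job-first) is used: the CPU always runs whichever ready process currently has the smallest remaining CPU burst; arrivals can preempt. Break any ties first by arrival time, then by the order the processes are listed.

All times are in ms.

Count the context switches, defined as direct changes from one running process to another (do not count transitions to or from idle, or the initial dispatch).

4

Gantt: | B 0-1 | idle 1-5 | D 5-11 | E 11-14 | A 14-20 | C 20-28 | F 28-38 |
Completion: A=20  B=1  C=28  D=11  E=14  F=38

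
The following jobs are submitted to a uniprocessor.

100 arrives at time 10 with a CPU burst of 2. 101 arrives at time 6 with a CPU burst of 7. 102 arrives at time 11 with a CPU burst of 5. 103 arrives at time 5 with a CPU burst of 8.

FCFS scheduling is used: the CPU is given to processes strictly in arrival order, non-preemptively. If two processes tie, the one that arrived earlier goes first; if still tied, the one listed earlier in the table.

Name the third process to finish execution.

100

Timeline: | idle 0-5 | 103 5-13 | 101 13-20 | 100 20-22 | 102 22-27 |
Completion: 100=22  101=20  102=27  103=13
Finish order: 103 → 101 → 100 → 102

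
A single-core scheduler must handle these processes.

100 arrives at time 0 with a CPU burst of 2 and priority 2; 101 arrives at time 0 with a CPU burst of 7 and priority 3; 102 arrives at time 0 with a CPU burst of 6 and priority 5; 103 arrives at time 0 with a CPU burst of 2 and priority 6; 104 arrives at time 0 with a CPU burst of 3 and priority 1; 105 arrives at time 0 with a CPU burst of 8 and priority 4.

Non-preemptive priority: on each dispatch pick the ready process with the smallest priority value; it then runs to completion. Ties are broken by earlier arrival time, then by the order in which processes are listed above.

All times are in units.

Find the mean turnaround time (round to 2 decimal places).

Gantt: | 104 0-3 | 100 3-5 | 101 5-12 | 105 12-20 | 102 20-26 | 103 26-28 |
Completion: 100=5  101=12  102=26  103=28  104=3  105=20
Turnaround (C−A): 100=5  101=12  102=26  103=28  104=3  105=20
Turnaround times: 100=5, 101=12, 102=26, 103=28, 104=3, 105=20
Average turnaround = (5+12+26+28+3+20) / 6 = 94/6 = 15.67

15.67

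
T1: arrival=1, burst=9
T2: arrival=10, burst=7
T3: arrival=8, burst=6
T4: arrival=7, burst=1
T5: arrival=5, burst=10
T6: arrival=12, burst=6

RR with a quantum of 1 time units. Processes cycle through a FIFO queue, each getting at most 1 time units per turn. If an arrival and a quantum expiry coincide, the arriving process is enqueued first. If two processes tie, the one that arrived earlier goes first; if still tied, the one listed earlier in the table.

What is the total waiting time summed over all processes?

Schedule: | idle 0-1 | T1 1-5 | T5 5-6 | T1 6-7 | T5 7-8 | T4 8-9 | T1 9-10 | T3 10-11 | T5 11-12 | T2 12-13 | T1 13-14 | T3 14-15 | T6 15-16 | T5 16-17 | T2 17-18 | T1 18-19 | T3 19-20 | T6 20-21 | T5 21-22 | T2 22-23 | T1 23-24 | T3 24-25 | T6 25-26 | T5 26-27 | T2 27-28 | T3 28-29 | T6 29-30 | T5 30-31 | T2 31-32 | T3 32-33 | T6 33-34 | T5 34-35 | T2 35-36 | T6 36-37 | T5 37-38 | T2 38-39 | T5 39-40 |
Completion: T1=24  T2=39  T3=33  T4=9  T5=40  T6=37
Turnaround (C−A): T1=23  T2=29  T3=25  T4=2  T5=35  T6=25
Waiting = turnaround − burst: T1=14, T2=22, T3=19, T4=1, T5=25, T6=19
Total waiting = 14 + 22 + 19 + 1 + 25 + 19 = 100

100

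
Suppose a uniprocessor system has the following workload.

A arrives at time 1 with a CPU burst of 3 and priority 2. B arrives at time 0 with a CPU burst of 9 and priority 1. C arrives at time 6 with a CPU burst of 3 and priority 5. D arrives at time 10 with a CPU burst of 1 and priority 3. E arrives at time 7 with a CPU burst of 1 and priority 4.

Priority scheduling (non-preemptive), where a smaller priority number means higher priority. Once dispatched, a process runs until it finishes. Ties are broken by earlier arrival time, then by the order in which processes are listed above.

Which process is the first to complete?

B

Timeline: | B 0-9 | A 9-12 | D 12-13 | E 13-14 | C 14-17 |
Completion: A=12  B=9  C=17  D=13  E=14
Turnaround (C−A): A=11  B=9  C=11  D=3  E=7
Finish order: B → A → D → E → C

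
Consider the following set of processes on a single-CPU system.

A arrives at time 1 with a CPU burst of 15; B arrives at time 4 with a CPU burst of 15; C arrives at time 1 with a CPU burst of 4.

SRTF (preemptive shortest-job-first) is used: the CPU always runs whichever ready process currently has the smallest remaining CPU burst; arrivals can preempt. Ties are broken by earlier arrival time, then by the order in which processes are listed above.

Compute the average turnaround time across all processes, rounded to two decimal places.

Timeline: | idle 0-1 | C 1-5 | A 5-20 | B 20-35 |
Completion: A=20  B=35  C=5
Turnaround times: A=19, B=31, C=4
Average turnaround = (19+31+4) / 3 = 54/3 = 18.00

18.00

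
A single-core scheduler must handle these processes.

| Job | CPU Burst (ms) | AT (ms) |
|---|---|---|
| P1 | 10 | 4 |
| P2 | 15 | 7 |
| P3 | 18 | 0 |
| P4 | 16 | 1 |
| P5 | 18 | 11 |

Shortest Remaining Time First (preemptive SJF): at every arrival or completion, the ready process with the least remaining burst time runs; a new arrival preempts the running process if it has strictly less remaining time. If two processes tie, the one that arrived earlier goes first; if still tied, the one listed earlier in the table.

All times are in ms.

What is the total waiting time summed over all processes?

119

Gantt: | P3 0-1 | P4 1-4 | P1 4-14 | P4 14-27 | P2 27-42 | P3 42-59 | P5 59-77 |
Completion: P1=14  P2=42  P3=59  P4=27  P5=77
Turnaround (C−A): P1=10  P2=35  P3=59  P4=26  P5=66
Waiting = turnaround − burst: P1=0, P2=20, P3=41, P4=10, P5=48
Total waiting = 0 + 20 + 41 + 10 + 48 = 119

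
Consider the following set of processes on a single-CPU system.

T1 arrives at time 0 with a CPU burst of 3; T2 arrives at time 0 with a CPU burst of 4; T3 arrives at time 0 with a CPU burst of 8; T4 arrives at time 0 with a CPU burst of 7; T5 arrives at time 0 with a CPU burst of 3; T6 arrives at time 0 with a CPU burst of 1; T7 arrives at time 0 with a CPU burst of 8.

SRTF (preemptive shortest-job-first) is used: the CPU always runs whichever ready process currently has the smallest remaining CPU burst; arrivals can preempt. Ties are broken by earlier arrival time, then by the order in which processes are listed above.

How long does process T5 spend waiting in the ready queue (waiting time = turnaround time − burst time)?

4

Schedule: | T6 0-1 | T1 1-4 | T5 4-7 | T2 7-11 | T4 11-18 | T3 18-26 | T7 26-34 |
Completion: T1=4  T2=11  T3=26  T4=18  T5=7  T6=1  T7=34
Waiting(T5) = turnaround − burst = 7 − 3 = 4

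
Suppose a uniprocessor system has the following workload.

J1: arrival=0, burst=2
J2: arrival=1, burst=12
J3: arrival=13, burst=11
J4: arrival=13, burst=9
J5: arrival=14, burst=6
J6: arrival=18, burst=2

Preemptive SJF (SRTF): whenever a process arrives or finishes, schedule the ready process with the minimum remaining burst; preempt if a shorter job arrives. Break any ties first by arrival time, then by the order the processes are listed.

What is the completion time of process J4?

31

Gantt: | J1 0-2 | J2 2-14 | J5 14-20 | J6 20-22 | J4 22-31 | J3 31-42 |
Completion: J1=2  J2=14  J3=42  J4=31  J5=20  J6=22
Turnaround (C−A): J1=2  J2=13  J3=29  J4=18  J5=6  J6=4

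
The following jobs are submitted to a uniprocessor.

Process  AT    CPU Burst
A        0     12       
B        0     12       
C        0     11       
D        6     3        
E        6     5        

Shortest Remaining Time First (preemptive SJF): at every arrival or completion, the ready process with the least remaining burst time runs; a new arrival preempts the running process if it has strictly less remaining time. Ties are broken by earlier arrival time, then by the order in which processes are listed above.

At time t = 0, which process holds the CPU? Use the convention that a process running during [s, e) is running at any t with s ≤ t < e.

Timeline: | C 0-6 | D 6-9 | C 9-14 | E 14-19 | A 19-31 | B 31-43 |
Completion: A=31  B=43  C=14  D=9  E=19
Turnaround (C−A): A=31  B=43  C=14  D=3  E=13

C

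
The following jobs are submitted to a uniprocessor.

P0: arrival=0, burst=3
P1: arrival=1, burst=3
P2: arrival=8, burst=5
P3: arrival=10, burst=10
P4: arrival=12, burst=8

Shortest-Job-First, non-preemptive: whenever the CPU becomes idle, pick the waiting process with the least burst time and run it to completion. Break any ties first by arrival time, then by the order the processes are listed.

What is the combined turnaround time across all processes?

43

Schedule: | P0 0-3 | P1 3-6 | idle 6-8 | P2 8-13 | P4 13-21 | P3 21-31 |
Completion: P0=3  P1=6  P2=13  P3=31  P4=21
Turnaround (C−A): P0=3  P1=5  P2=5  P3=21  P4=9
Turnaround = completion − arrival: P0=3, P1=5, P2=5, P3=21, P4=9
Total turnaround = 3 + 5 + 5 + 21 + 9 = 43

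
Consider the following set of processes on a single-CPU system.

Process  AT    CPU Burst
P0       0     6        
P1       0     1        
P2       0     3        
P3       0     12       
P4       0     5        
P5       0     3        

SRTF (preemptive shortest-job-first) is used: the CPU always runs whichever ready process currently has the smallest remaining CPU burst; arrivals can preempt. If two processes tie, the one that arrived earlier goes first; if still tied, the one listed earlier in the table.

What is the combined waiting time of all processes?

42

Schedule: | P1 0-1 | P2 1-4 | P5 4-7 | P4 7-12 | P0 12-18 | P3 18-30 |
Completion: P0=18  P1=1  P2=4  P3=30  P4=12  P5=7
Turnaround (C−A): P0=18  P1=1  P2=4  P3=30  P4=12  P5=7
Waiting = turnaround − burst: P0=12, P1=0, P2=1, P3=18, P4=7, P5=4
Total waiting = 12 + 0 + 1 + 18 + 7 + 4 = 42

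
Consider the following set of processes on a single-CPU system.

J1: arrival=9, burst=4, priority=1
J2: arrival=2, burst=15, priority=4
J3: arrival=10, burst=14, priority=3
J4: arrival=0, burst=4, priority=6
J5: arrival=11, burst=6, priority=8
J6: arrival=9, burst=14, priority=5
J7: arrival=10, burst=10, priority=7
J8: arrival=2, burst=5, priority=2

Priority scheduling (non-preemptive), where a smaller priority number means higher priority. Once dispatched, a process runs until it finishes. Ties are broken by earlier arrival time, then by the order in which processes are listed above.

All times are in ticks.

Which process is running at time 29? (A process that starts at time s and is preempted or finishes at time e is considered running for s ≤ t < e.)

J2

Schedule: | J4 0-4 | J8 4-9 | J1 9-13 | J3 13-27 | J2 27-42 | J6 42-56 | J7 56-66 | J5 66-72 |
Completion: J1=13  J2=42  J3=27  J4=4  J5=72  J6=56  J7=66  J8=9
Turnaround (C−A): J1=4  J2=40  J3=17  J4=4  J5=61  J6=47  J7=56  J8=7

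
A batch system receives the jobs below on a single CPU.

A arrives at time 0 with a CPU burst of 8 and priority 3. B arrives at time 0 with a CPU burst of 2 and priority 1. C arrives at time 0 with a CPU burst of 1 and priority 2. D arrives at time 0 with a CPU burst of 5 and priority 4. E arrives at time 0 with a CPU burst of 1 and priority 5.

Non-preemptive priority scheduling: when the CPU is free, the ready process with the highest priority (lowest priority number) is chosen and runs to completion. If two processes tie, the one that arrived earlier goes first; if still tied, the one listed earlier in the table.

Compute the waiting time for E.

Schedule: | B 0-2 | C 2-3 | A 3-11 | D 11-16 | E 16-17 |
Completion: A=11  B=2  C=3  D=16  E=17
Turnaround (C−A): A=11  B=2  C=3  D=16  E=17
Waiting(E) = turnaround − burst = 17 − 1 = 16

16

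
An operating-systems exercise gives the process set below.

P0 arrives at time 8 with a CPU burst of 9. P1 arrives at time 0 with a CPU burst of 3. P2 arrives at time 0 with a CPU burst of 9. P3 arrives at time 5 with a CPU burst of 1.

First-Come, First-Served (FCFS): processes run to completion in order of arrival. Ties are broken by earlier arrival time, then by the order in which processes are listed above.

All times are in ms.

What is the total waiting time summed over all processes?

Schedule: | P1 0-3 | P2 3-12 | P3 12-13 | P0 13-22 |
Completion: P0=22  P1=3  P2=12  P3=13
Turnaround (C−A): P0=14  P1=3  P2=12  P3=8
Waiting = turnaround − burst: P0=5, P1=0, P2=3, P3=7
Total waiting = 5 + 0 + 3 + 7 = 15

15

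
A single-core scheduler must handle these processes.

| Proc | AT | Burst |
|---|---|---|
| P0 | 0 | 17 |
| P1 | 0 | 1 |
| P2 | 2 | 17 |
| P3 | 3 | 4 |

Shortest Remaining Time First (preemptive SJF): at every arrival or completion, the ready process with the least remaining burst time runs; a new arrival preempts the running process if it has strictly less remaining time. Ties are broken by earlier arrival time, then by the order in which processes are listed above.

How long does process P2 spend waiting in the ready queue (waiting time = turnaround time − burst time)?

20

Timeline: | P1 0-1 | P0 1-3 | P3 3-7 | P0 7-22 | P2 22-39 |
Completion: P0=22  P1=1  P2=39  P3=7
Turnaround (C−A): P0=22  P1=1  P2=37  P3=4
Waiting(P2) = turnaround − burst = 37 − 17 = 20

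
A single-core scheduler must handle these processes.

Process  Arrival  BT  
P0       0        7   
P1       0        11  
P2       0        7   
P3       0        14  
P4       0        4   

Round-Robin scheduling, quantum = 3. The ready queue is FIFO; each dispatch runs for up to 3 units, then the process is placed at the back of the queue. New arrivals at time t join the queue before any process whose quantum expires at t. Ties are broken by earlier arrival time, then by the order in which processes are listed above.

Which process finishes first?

P4

Timeline: | P0 0-3 | P1 3-6 | P2 6-9 | P3 9-12 | P4 12-15 | P0 15-18 | P1 18-21 | P2 21-24 | P3 24-27 | P4 27-28 | P0 28-29 | P1 29-32 | P2 32-33 | P3 33-36 | P1 36-38 | P3 38-43 |
Completion: P0=29  P1=38  P2=33  P3=43  P4=28
Turnaround (C−A): P0=29  P1=38  P2=33  P3=43  P4=28
Finish order: P4 → P0 → P2 → P1 → P3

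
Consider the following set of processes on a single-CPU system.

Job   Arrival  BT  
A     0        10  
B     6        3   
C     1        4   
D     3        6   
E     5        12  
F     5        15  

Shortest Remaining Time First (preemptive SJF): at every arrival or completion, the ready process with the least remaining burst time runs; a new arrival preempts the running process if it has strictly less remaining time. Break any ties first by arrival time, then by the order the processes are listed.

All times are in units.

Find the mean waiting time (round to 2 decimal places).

Schedule: | A 0-1 | C 1-5 | D 5-6 | B 6-9 | D 9-14 | A 14-23 | E 23-35 | F 35-50 |
Completion: A=23  B=9  C=5  D=14  E=35  F=50
Turnaround (C−A): A=23  B=3  C=4  D=11  E=30  F=45
Waiting times: A=13, B=0, C=0, D=5, E=18, F=30
Average waiting = (13+0+0+5+18+30) / 6 = 66/6 = 11.00

11.00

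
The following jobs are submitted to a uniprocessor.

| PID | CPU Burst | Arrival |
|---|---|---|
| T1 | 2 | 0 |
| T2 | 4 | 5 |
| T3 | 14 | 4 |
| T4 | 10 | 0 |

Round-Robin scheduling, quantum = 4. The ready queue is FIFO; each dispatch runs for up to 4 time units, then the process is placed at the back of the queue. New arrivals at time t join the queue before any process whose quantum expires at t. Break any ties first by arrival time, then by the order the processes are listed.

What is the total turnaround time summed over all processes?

Timeline: | T1 0-2 | T4 2-6 | T3 6-10 | T2 10-14 | T4 14-18 | T3 18-22 | T4 22-24 | T3 24-30 |
Completion: T1=2  T2=14  T3=30  T4=24
Turnaround (C−A): T1=2  T2=9  T3=26  T4=24
Turnaround = completion − arrival: T1=2, T2=9, T3=26, T4=24
Total turnaround = 2 + 9 + 26 + 24 = 61

61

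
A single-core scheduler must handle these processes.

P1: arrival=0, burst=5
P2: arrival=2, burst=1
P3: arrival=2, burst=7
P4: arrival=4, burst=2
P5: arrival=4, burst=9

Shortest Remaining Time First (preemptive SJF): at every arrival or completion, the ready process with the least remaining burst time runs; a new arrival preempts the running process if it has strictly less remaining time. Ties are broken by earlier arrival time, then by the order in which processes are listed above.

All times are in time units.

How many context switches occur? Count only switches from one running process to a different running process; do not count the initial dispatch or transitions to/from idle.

5

Timeline: | P1 0-2 | P2 2-3 | P1 3-6 | P4 6-8 | P3 8-15 | P5 15-24 |
Completion: P1=6  P2=3  P3=15  P4=8  P5=24
Turnaround (C−A): P1=6  P2=1  P3=13  P4=4  P5=20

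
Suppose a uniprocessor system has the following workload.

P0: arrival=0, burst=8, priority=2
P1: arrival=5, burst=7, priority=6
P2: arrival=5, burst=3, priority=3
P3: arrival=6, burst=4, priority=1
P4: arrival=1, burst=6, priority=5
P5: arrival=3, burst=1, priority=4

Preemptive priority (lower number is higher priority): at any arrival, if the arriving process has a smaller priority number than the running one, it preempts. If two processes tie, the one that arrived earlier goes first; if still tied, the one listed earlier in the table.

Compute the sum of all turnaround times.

84

Gantt: | P0 0-6 | P3 6-10 | P0 10-12 | P2 12-15 | P5 15-16 | P4 16-22 | P1 22-29 |
Completion: P0=12  P1=29  P2=15  P3=10  P4=22  P5=16
Turnaround (C−A): P0=12  P1=24  P2=10  P3=4  P4=21  P5=13
Turnaround = completion − arrival: P0=12, P1=24, P2=10, P3=4, P4=21, P5=13
Total turnaround = 12 + 24 + 10 + 4 + 21 + 13 = 84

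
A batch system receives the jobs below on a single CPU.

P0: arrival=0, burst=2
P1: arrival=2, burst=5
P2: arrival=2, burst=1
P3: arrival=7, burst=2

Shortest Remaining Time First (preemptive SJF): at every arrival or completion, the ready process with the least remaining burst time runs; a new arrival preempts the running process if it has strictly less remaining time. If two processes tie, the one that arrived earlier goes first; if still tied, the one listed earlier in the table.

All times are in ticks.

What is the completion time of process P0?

Gantt: | P0 0-2 | P2 2-3 | P1 3-8 | P3 8-10 |
Completion: P0=2  P1=8  P2=3  P3=10

2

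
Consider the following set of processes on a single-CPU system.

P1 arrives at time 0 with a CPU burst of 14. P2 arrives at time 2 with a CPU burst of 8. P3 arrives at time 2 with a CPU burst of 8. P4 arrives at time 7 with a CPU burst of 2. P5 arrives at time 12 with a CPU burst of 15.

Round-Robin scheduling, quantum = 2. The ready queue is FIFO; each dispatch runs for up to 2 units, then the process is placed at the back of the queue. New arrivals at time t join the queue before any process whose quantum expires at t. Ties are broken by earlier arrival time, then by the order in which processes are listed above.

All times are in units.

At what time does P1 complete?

Timeline: | P1 0-2 | P2 2-4 | P3 4-6 | P1 6-8 | P2 8-10 | P3 10-12 | P4 12-14 | P1 14-16 | P2 16-18 | P5 18-20 | P3 20-22 | P1 22-24 | P2 24-26 | P5 26-28 | P3 28-30 | P1 30-32 | P5 32-34 | P1 34-36 | P5 36-38 | P1 38-40 | P5 40-47 |
Completion: P1=40  P2=26  P3=30  P4=14  P5=47
Turnaround (C−A): P1=40  P2=24  P3=28  P4=7  P5=35

40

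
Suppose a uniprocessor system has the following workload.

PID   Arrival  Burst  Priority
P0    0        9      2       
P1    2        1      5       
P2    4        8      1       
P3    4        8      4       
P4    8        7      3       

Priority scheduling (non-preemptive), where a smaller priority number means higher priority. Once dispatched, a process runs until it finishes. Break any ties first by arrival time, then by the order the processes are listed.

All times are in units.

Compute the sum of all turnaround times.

97

Gantt: | P0 0-9 | P2 9-17 | P4 17-24 | P3 24-32 | P1 32-33 |
Completion: P0=9  P1=33  P2=17  P3=32  P4=24
Turnaround = completion − arrival: P0=9, P1=31, P2=13, P3=28, P4=16
Total turnaround = 9 + 31 + 13 + 28 + 16 = 97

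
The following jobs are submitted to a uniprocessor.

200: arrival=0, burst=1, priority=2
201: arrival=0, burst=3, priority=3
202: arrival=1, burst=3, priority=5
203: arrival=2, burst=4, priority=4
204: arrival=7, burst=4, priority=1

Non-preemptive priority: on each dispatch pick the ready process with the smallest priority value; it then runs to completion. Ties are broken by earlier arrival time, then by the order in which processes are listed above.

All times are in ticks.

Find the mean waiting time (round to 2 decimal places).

Timeline: | 200 0-1 | 201 1-4 | 203 4-8 | 204 8-12 | 202 12-15 |
Completion: 200=1  201=4  202=15  203=8  204=12
Turnaround (C−A): 200=1  201=4  202=14  203=6  204=5
Waiting times: 200=0, 201=1, 202=11, 203=2, 204=1
Average waiting = (0+1+11+2+1) / 5 = 15/5 = 3.00

3.00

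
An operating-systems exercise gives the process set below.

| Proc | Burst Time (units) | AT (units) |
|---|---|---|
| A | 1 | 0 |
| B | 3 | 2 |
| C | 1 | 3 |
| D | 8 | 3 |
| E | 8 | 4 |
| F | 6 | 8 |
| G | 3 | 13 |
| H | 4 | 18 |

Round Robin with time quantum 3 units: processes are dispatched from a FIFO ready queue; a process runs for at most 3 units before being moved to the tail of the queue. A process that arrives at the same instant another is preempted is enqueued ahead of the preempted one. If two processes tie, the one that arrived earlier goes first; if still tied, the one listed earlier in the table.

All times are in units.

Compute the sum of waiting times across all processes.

79

Timeline: | A 0-1 | idle 1-2 | B 2-5 | C 5-6 | D 6-9 | E 9-12 | F 12-15 | D 15-18 | E 18-21 | G 21-24 | F 24-27 | H 27-30 | D 30-32 | E 32-34 | H 34-35 |
Completion: A=1  B=5  C=6  D=32  E=34  F=27  G=24  H=35
Turnaround (C−A): A=1  B=3  C=3  D=29  E=30  F=19  G=11  H=17
Waiting = turnaround − burst: A=0, B=0, C=2, D=21, E=22, F=13, G=8, H=13
Total waiting = 0 + 0 + 2 + 21 + 22 + 13 + 8 + 13 = 79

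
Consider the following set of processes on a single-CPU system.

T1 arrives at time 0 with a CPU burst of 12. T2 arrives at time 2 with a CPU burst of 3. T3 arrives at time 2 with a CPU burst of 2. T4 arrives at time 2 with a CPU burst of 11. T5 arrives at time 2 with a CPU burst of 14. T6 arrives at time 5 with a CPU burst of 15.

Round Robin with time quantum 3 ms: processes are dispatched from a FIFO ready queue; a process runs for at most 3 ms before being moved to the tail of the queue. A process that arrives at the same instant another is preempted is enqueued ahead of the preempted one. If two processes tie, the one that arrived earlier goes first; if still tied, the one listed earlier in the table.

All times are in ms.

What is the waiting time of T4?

Schedule: | T1 0-3 | T2 3-6 | T3 6-8 | T4 8-11 | T5 11-14 | T1 14-17 | T6 17-20 | T4 20-23 | T5 23-26 | T1 26-29 | T6 29-32 | T4 32-35 | T5 35-38 | T1 38-41 | T6 41-44 | T4 44-46 | T5 46-49 | T6 49-52 | T5 52-54 | T6 54-57 |
Completion: T1=41  T2=6  T3=8  T4=46  T5=54  T6=57
Waiting(T4) = turnaround − burst = 44 − 11 = 33

33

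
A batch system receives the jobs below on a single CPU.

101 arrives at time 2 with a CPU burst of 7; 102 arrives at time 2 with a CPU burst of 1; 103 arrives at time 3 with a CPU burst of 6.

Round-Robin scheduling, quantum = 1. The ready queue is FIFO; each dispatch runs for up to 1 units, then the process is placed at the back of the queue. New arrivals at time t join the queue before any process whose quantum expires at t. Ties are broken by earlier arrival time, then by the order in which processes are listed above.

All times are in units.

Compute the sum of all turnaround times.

28

Gantt: | idle 0-2 | 101 2-3 | 102 3-4 | 103 4-5 | 101 5-6 | 103 6-7 | 101 7-8 | 103 8-9 | 101 9-10 | 103 10-11 | 101 11-12 | 103 12-13 | 101 13-14 | 103 14-15 | 101 15-16 |
Completion: 101=16  102=4  103=15
Turnaround = completion − arrival: 101=14, 102=2, 103=12
Total turnaround = 14 + 2 + 12 = 28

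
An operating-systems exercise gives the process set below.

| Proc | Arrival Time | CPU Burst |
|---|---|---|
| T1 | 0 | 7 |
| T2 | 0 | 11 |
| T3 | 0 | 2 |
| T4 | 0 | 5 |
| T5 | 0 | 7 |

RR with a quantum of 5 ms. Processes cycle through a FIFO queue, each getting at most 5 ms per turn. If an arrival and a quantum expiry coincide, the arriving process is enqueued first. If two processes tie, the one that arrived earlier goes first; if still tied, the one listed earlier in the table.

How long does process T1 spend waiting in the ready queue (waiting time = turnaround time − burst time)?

17

Gantt: | T1 0-5 | T2 5-10 | T3 10-12 | T4 12-17 | T5 17-22 | T1 22-24 | T2 24-29 | T5 29-31 | T2 31-32 |
Completion: T1=24  T2=32  T3=12  T4=17  T5=31
Turnaround (C−A): T1=24  T2=32  T3=12  T4=17  T5=31
Waiting(T1) = turnaround − burst = 24 − 7 = 17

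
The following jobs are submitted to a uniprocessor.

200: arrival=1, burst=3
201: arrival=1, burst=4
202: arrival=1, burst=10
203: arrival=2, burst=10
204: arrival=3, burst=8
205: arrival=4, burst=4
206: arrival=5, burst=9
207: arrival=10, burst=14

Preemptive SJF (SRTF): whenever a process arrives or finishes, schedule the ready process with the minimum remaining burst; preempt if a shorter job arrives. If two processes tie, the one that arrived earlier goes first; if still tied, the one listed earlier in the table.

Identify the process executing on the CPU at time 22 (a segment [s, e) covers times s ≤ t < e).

Schedule: | idle 0-1 | 200 1-4 | 201 4-8 | 205 8-12 | 204 12-20 | 206 20-29 | 202 29-39 | 203 39-49 | 207 49-63 |
Completion: 200=4  201=8  202=39  203=49  204=20  205=12  206=29  207=63
Turnaround (C−A): 200=3  201=7  202=38  203=47  204=17  205=8  206=24  207=53

206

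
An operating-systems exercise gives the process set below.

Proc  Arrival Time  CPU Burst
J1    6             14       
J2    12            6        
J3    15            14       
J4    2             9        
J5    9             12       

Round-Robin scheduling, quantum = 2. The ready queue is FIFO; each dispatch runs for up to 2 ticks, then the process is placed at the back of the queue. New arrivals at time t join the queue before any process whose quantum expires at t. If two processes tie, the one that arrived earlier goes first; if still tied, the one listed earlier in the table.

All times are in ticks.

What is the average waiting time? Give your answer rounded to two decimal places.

Gantt: | idle 0-2 | J4 2-6 | J1 6-8 | J4 8-10 | J1 10-12 | J5 12-14 | J4 14-16 | J2 16-18 | J1 18-20 | J5 20-22 | J3 22-24 | J4 24-25 | J2 25-27 | J1 27-29 | J5 29-31 | J3 31-33 | J2 33-35 | J1 35-37 | J5 37-39 | J3 39-41 | J1 41-43 | J5 43-45 | J3 45-47 | J1 47-49 | J5 49-51 | J3 51-57 |
Completion: J1=49  J2=35  J3=57  J4=25  J5=51
Turnaround (C−A): J1=43  J2=23  J3=42  J4=23  J5=42
Waiting times: J1=29, J2=17, J3=28, J4=14, J5=30
Average waiting = (29+17+28+14+30) / 5 = 118/5 = 23.60

23.60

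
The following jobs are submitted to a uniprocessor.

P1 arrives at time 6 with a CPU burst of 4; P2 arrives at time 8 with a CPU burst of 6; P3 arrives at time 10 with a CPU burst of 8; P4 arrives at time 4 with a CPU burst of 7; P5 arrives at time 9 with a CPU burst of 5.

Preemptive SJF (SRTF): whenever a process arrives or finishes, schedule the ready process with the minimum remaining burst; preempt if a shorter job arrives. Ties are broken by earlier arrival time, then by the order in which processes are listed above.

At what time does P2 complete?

Schedule: | idle 0-4 | P4 4-6 | P1 6-10 | P4 10-15 | P5 15-20 | P2 20-26 | P3 26-34 |
Completion: P1=10  P2=26  P3=34  P4=15  P5=20

26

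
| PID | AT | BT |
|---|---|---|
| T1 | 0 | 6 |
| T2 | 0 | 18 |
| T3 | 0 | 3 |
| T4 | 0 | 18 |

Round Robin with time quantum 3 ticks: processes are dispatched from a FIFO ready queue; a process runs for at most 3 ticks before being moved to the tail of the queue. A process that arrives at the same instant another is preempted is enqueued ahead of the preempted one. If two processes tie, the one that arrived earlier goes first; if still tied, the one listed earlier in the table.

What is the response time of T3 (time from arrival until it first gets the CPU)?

Timeline: | T1 0-3 | T2 3-6 | T3 6-9 | T4 9-12 | T1 12-15 | T2 15-18 | T4 18-21 | T2 21-24 | T4 24-27 | T2 27-30 | T4 30-33 | T2 33-36 | T4 36-39 | T2 39-42 | T4 42-45 |
Completion: T1=15  T2=42  T3=9  T4=45
Turnaround (C−A): T1=15  T2=42  T3=9  T4=45
Response(T3) = first start − arrival = 6 − 0 = 6

6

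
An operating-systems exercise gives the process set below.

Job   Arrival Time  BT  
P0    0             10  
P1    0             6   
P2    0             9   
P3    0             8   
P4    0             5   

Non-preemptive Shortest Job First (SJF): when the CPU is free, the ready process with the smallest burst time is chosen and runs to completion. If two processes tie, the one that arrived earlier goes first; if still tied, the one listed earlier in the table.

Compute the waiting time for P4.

0

Schedule: | P4 0-5 | P1 5-11 | P3 11-19 | P2 19-28 | P0 28-38 |
Completion: P0=38  P1=11  P2=28  P3=19  P4=5
Turnaround (C−A): P0=38  P1=11  P2=28  P3=19  P4=5
Waiting(P4) = turnaround − burst = 5 − 5 = 0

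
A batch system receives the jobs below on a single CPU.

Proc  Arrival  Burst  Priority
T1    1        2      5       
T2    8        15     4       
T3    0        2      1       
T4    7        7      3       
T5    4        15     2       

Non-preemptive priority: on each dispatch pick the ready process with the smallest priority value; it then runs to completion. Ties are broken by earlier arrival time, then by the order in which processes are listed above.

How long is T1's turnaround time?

3

Timeline: | T3 0-2 | T1 2-4 | T5 4-19 | T4 19-26 | T2 26-41 |
Completion: T1=4  T2=41  T3=2  T4=26  T5=19
Turnaround (C−A): T1=3  T2=33  T3=2  T4=19  T5=15
Turnaround(T1) = completion − arrival = 4 − 1 = 3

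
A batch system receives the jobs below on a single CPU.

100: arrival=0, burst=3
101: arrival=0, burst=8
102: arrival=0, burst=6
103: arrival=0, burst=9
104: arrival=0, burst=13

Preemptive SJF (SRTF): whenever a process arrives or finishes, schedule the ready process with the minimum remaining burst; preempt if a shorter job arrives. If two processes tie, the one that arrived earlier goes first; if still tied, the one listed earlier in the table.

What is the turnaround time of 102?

Gantt: | 100 0-3 | 102 3-9 | 101 9-17 | 103 17-26 | 104 26-39 |
Completion: 100=3  101=17  102=9  103=26  104=39
Turnaround(102) = completion − arrival = 9 − 0 = 9

9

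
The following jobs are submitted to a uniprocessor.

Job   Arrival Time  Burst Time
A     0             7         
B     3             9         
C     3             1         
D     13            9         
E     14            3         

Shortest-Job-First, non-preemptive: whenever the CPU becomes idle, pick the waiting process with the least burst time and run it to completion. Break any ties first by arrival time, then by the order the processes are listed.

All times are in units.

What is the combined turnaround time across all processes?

48

Timeline: | A 0-7 | C 7-8 | B 8-17 | E 17-20 | D 20-29 |
Completion: A=7  B=17  C=8  D=29  E=20
Turnaround (C−A): A=7  B=14  C=5  D=16  E=6
Turnaround = completion − arrival: A=7, B=14, C=5, D=16, E=6
Total turnaround = 7 + 14 + 5 + 16 + 6 = 48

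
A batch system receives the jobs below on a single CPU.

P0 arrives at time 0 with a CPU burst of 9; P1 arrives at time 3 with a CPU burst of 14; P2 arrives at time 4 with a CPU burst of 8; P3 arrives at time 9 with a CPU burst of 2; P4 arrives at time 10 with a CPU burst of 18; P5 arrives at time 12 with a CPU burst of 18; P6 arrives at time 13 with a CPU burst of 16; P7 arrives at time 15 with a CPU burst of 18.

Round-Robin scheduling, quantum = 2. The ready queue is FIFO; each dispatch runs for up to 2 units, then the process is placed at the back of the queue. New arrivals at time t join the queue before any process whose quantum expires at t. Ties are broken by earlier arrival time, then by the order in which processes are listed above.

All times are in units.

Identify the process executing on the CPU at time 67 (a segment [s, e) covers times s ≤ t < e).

P1

Gantt: | P0 0-4 | P1 4-6 | P2 6-8 | P0 8-10 | P1 10-12 | P2 12-14 | P3 14-16 | P4 16-18 | P0 18-20 | P5 20-22 | P1 22-24 | P6 24-26 | P2 26-28 | P7 28-30 | P4 30-32 | P0 32-33 | P5 33-35 | P1 35-37 | P6 37-39 | P2 39-41 | P7 41-43 | P4 43-45 | P5 45-47 | P1 47-49 | P6 49-51 | P7 51-53 | P4 53-55 | P5 55-57 | P1 57-59 | P6 59-61 | P7 61-63 | P4 63-65 | P5 65-67 | P1 67-69 | P6 69-71 | P7 71-73 | P4 73-75 | P5 75-77 | P6 77-79 | P7 79-81 | P4 81-83 | P5 83-85 | P6 85-87 | P7 87-89 | P4 89-91 | P5 91-93 | P6 93-95 | P7 95-97 | P4 97-99 | P5 99-101 | P7 101-103 |
Completion: P0=33  P1=69  P2=41  P3=16  P4=99  P5=101  P6=95  P7=103
Turnaround (C−A): P0=33  P1=66  P2=37  P3=7  P4=89  P5=89  P6=82  P7=88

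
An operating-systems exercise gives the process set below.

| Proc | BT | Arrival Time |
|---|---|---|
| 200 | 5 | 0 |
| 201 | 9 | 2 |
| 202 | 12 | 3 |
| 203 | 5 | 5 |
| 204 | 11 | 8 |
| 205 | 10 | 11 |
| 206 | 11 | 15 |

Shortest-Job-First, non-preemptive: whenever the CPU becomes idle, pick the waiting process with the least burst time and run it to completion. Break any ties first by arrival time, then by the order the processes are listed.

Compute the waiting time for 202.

Timeline: | 200 0-5 | 203 5-10 | 201 10-19 | 205 19-29 | 204 29-40 | 206 40-51 | 202 51-63 |
Completion: 200=5  201=19  202=63  203=10  204=40  205=29  206=51
Waiting(202) = turnaround − burst = 60 − 12 = 48

48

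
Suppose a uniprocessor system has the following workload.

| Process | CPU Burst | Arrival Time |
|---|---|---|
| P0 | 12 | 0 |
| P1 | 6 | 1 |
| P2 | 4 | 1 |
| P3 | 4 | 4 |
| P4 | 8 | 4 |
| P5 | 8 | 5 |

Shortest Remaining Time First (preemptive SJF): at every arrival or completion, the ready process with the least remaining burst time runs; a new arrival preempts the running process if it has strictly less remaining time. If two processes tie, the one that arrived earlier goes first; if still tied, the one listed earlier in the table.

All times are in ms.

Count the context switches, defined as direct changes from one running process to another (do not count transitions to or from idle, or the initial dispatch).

Schedule: | P0 0-1 | P2 1-5 | P3 5-9 | P1 9-15 | P4 15-23 | P5 23-31 | P0 31-42 |
Completion: P0=42  P1=15  P2=5  P3=9  P4=23  P5=31

6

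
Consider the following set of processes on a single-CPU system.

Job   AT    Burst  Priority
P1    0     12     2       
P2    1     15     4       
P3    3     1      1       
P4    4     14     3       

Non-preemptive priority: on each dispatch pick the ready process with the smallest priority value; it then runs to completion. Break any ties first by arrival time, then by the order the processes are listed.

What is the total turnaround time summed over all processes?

86

Gantt: | P1 0-12 | P3 12-13 | P4 13-27 | P2 27-42 |
Completion: P1=12  P2=42  P3=13  P4=27
Turnaround = completion − arrival: P1=12, P2=41, P3=10, P4=23
Total turnaround = 12 + 41 + 10 + 23 = 86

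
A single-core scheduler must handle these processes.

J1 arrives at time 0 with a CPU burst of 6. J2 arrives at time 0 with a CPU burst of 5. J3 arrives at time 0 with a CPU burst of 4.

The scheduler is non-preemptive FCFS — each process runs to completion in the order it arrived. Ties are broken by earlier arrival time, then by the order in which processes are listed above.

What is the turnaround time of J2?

Timeline: | J1 0-6 | J2 6-11 | J3 11-15 |
Completion: J1=6  J2=11  J3=15
Turnaround (C−A): J1=6  J2=11  J3=15
Turnaround(J2) = completion − arrival = 11 − 0 = 11

11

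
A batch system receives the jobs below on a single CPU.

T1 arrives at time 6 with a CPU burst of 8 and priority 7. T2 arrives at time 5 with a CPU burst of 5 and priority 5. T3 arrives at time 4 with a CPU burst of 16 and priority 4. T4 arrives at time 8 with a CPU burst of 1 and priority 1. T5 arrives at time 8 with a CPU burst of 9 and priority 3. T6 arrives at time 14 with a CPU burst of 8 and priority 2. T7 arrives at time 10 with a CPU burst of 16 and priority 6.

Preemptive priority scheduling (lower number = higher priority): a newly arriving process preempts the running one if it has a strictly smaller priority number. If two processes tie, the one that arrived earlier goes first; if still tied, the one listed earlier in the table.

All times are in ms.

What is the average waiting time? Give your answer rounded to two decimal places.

20.86

Gantt: | idle 0-4 | T3 4-8 | T4 8-9 | T5 9-14 | T6 14-22 | T5 22-26 | T3 26-38 | T2 38-43 | T7 43-59 | T1 59-67 |
Completion: T1=67  T2=43  T3=38  T4=9  T5=26  T6=22  T7=59
Waiting times: T1=53, T2=33, T3=18, T4=0, T5=9, T6=0, T7=33
Average waiting = (53+33+18+0+9+0+33) / 7 = 146/7 = 20.86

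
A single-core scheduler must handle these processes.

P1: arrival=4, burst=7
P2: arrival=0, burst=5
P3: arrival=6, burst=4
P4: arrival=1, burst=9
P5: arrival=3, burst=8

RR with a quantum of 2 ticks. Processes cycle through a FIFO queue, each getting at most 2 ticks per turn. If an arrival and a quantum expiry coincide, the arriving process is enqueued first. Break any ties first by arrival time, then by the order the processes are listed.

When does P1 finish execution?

32

Schedule: | P2 0-2 | P4 2-4 | P2 4-6 | P5 6-8 | P1 8-10 | P4 10-12 | P3 12-14 | P2 14-15 | P5 15-17 | P1 17-19 | P4 19-21 | P3 21-23 | P5 23-25 | P1 25-27 | P4 27-29 | P5 29-31 | P1 31-32 | P4 32-33 |
Completion: P1=32  P2=15  P3=23  P4=33  P5=31
Turnaround (C−A): P1=28  P2=15  P3=17  P4=32  P5=28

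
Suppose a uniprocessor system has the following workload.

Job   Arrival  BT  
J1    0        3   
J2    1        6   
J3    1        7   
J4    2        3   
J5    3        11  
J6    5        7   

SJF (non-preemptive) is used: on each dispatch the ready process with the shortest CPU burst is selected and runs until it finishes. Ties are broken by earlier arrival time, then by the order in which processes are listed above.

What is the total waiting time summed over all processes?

Schedule: | J1 0-3 | J4 3-6 | J2 6-12 | J3 12-19 | J6 19-26 | J5 26-37 |
Completion: J1=3  J2=12  J3=19  J4=6  J5=37  J6=26
Waiting = turnaround − burst: J1=0, J2=5, J3=11, J4=1, J5=23, J6=14
Total waiting = 0 + 5 + 11 + 1 + 23 + 14 = 54

54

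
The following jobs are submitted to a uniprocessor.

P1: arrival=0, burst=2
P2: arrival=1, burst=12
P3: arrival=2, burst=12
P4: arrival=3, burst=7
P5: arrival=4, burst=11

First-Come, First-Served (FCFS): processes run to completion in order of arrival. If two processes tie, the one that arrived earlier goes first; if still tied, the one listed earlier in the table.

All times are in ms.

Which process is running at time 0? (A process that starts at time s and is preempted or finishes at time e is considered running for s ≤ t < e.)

Schedule: | P1 0-2 | P2 2-14 | P3 14-26 | P4 26-33 | P5 33-44 |
Completion: P1=2  P2=14  P3=26  P4=33  P5=44

P1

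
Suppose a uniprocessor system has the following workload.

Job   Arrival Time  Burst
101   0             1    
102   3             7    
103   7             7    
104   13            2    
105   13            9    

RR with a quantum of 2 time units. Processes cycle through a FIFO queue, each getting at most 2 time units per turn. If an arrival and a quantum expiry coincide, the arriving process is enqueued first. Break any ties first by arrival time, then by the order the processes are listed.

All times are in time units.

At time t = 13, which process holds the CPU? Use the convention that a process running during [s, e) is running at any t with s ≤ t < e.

Timeline: | 101 0-1 | idle 1-3 | 102 3-7 | 103 7-9 | 102 9-11 | 103 11-13 | 102 13-14 | 104 14-16 | 105 16-18 | 103 18-20 | 105 20-22 | 103 22-23 | 105 23-28 |
Completion: 101=1  102=14  103=23  104=16  105=28

102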